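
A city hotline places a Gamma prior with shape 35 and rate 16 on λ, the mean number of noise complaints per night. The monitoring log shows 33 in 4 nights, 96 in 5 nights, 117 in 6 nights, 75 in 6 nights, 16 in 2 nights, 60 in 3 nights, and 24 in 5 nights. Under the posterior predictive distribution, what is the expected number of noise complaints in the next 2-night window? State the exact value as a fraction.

912/47

Total count: 33 + 96 + 117 + 75 + 16 + 60 + 24 = 421.
Total exposure: 4 + 5 + 6 + 6 + 2 + 3 + 5 = 31 nights.
The Gamma prior is conjugate for the Poisson rate, so λ | data ~ Gamma(35+421, 16+31) = Gamma(456, 47).
Predictive mean over a 2-night window = T·E[λ|data] = 2·456/47 = 912/47.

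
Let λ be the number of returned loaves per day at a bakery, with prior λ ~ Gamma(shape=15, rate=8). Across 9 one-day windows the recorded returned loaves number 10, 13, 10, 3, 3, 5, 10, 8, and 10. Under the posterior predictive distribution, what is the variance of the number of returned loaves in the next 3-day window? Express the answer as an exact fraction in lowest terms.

5220/289

Total count: 10 + 13 + 10 + 3 + 3 + 5 + 10 + 8 + 10 = 72.
Total exposure: 9 days.
Conjugate update: add total count to the shape and total exposure to the rate, giving Gamma(87, 17).
The posterior predictive for a window of length T is Negative Binomial with variance T·α'·(β'+T)/β'² = 3·87·20/289 = 5220/289.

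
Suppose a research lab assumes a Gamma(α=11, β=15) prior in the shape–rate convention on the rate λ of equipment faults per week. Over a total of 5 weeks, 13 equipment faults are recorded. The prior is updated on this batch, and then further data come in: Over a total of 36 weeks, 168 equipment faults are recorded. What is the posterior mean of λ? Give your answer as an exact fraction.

Total count 13 over total exposure 5 weeks.
After the first batch: Gamma(11 + 13, 15 + 5) = Gamma(24, 20).
Total count 168 over total exposure 36 weeks.
After the second batch: Gamma(24 + 168, 20 + 36) = Gamma(192, 56).
Posterior mean = α'/β' = 192/56 = 24/7.

24/7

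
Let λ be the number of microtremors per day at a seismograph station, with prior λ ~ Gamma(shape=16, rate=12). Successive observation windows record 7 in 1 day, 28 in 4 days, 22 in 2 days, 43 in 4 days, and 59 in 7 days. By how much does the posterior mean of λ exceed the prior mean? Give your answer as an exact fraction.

Total count: 7 + 28 + 22 + 43 + 59 = 159.
Total exposure: 1 + 4 + 2 + 4 + 7 = 18 days.
By Gamma–Poisson conjugacy, the posterior is Gamma(α + Σx, β + Σt) = Gamma(16 + 159, 12 + 18) = Gamma(175, 30).
Posterior mean = 175/30 = 35/6; prior mean = 16/12 = 4/3. Difference = 35/6 − 4/3 = 9/2.

9/2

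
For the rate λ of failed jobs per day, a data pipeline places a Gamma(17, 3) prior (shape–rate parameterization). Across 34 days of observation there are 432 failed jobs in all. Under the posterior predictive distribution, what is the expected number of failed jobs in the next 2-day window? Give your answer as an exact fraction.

Total count 432 over total exposure 34 days.
The Gamma prior is conjugate for the Poisson rate, so λ | data ~ Gamma(17+432, 3+34) = Gamma(449, 37).
Predictive mean over a 2-day window = T·E[λ|data] = 2·449/37 = 898/37.

898/37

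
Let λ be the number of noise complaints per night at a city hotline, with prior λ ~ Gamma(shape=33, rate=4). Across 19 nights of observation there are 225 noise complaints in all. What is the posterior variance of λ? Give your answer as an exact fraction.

Total count 225 over total exposure 19 nights.
The Gamma prior is conjugate for the Poisson rate, so λ | data ~ Gamma(33+225, 4+19) = Gamma(258, 23).
Posterior variance = α'/β'² = 258/529.

258/529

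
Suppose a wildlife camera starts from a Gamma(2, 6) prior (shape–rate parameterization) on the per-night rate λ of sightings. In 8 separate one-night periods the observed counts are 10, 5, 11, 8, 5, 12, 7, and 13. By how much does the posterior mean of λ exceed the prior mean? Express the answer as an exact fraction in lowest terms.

Total count: 10 + 5 + 11 + 8 + 5 + 12 + 7 + 13 = 71.
Total exposure: 8 nights.
By Gamma–Poisson conjugacy, the posterior is Gamma(α + Σx, β + Σt) = Gamma(2 + 71, 6 + 8) = Gamma(73, 14).
Posterior mean = 73/14 = 73/14; prior mean = 2/6 = 1/3. Difference = 73/14 − 1/3 = 205/42.

205/42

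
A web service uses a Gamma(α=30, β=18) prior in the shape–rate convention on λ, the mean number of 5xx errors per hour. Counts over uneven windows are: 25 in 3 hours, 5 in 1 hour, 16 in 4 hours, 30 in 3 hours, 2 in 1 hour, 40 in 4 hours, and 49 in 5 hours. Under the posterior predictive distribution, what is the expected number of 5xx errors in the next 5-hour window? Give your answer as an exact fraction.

Total count: 25 + 5 + 16 + 30 + 2 + 40 + 49 = 167.
Total exposure: 3 + 1 + 4 + 3 + 1 + 4 + 5 = 21 hours.
Gamma(α, β) with Poisson data over total exposure Σt gives posterior Gamma(α+Σx, β+Σt) = Gamma(197, 39).
Predictive mean over a 5-hour window = T·E[λ|data] = 5·197/39 = 985/39.

985/39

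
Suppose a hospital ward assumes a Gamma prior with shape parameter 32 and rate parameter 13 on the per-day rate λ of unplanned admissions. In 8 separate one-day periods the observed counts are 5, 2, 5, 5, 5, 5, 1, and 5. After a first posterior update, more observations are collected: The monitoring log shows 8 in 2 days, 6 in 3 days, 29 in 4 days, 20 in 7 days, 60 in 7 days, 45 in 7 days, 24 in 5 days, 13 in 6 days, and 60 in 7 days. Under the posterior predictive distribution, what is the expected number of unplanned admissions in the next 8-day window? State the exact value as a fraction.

Total count: 5 + 2 + 5 + 5 + 5 + 5 + 1 + 5 = 33.
Total exposure: 8 days.
After the first batch: Gamma(32 + 33, 13 + 8) = Gamma(65, 21).
Total count: 8 + 6 + 29 + 20 + 60 + 45 + 24 + 13 + 60 = 265.
Total exposure: 2 + 3 + 4 + 7 + 7 + 7 + 5 + 6 + 7 = 48 days.
After the second batch: Gamma(65 + 265, 21 + 48) = Gamma(330, 69).
Predictive mean over an 8-day window = T·E[λ|data] = 8·330/69 = 880/23.

880/23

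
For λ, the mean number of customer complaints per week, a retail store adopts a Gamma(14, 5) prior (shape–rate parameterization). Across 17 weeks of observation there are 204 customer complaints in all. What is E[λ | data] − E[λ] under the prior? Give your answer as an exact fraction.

391/55

Total count 204 over total exposure 17 weeks.
Posterior: α' = 14 + 204 = 218, β' = 5 + 17 = 22.
Posterior mean = 218/22 = 109/11; prior mean = 14/5 = 14/5. Difference = 109/11 − 14/5 = 391/55.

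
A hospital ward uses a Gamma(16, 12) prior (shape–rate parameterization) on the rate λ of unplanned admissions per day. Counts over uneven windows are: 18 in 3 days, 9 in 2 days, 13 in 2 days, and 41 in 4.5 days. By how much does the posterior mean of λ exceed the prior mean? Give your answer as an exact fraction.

394/141

Total count: 18 + 9 + 13 + 41 = 81.
Total exposure: 3 + 2 + 2 + 4.5 = 11.5 days.
By Gamma–Poisson conjugacy, the posterior is Gamma(α + Σx, β + Σt) = Gamma(16 + 81, 12 + 11.5) = Gamma(97, 47/2).
Posterior mean = 97/(47/2) = 194/47; prior mean = 16/12 = 4/3. Difference = 194/47 − 4/3 = 394/141.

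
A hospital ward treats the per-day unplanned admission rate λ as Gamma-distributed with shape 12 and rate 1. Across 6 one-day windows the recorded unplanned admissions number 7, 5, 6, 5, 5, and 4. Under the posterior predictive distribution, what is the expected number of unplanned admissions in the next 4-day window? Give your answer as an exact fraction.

176/7

Total count: 7 + 5 + 6 + 5 + 5 + 4 = 32.
Total exposure: 6 days.
By Gamma–Poisson conjugacy, the posterior is Gamma(α + Σx, β + Σt) = Gamma(12 + 32, 1 + 6) = Gamma(44, 7).
Predictive mean over a 4-day window = T·E[λ|data] = 4·44/7 = 176/7.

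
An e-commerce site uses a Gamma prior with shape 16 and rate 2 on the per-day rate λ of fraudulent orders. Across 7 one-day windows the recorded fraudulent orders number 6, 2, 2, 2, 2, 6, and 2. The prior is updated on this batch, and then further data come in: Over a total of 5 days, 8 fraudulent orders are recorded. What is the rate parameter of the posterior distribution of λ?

14

Total count: 6 + 2 + 2 + 2 + 2 + 6 + 2 = 22.
Total exposure: 7 days.
After the first batch: Gamma(16 + 22, 2 + 7) = Gamma(38, 9).
Total count 8 over total exposure 5 days.
After the second batch: Gamma(38 + 8, 9 + 5) = Gamma(46, 14).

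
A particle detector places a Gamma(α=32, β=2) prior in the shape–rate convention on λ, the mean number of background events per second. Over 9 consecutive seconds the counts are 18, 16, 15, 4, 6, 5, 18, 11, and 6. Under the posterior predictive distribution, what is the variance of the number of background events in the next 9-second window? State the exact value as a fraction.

23580/121

Total count: 18 + 16 + 15 + 4 + 6 + 5 + 18 + 11 + 6 = 99.
Total exposure: 9 seconds.
By Gamma–Poisson conjugacy, the posterior is Gamma(α + Σx, β + Σt) = Gamma(32 + 99, 2 + 9) = Gamma(131, 11).
The posterior predictive for a window of length T is Negative Binomial with variance T·α'·(β'+T)/β'² = 9·131·20/121 = 23580/121.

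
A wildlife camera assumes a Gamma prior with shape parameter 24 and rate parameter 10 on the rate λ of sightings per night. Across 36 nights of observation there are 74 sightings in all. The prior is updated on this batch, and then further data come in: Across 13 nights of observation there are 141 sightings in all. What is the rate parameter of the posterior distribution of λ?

59

Total count 74 over total exposure 36 nights.
After the first batch: Gamma(24 + 74, 10 + 36) = Gamma(98, 46).
Total count 141 over total exposure 13 nights.
After the second batch: Gamma(98 + 141, 46 + 13) = Gamma(239, 59).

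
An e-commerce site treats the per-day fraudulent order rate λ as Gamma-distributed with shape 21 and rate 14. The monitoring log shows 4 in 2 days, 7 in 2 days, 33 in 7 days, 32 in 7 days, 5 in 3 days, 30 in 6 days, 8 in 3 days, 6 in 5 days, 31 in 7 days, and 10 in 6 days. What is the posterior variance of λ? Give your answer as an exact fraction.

Total count: 4 + 7 + 33 + 32 + 5 + 30 + 8 + 6 + 31 + 10 = 166.
Total exposure: 2 + 2 + 7 + 7 + 3 + 6 + 3 + 5 + 7 + 6 = 48 days.
By Gamma–Poisson conjugacy, the posterior is Gamma(α + Σx, β + Σt) = Gamma(21 + 166, 14 + 48) = Gamma(187, 62).
Posterior variance = α'/β'² = 187/3844.

187/3844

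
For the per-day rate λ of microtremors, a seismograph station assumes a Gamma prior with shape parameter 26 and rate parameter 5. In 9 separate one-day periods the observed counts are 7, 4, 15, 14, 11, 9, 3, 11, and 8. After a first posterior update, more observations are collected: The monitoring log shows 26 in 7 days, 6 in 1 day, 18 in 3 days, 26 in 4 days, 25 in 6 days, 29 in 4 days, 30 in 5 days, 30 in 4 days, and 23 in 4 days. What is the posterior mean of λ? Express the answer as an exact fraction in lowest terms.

Total count: 7 + 4 + 15 + 14 + 11 + 9 + 3 + 11 + 8 = 82.
Total exposure: 9 days.
After the first batch: Gamma(26 + 82, 5 + 9) = Gamma(108, 14).
Total count: 26 + 6 + 18 + 26 + 25 + 29 + 30 + 30 + 23 = 213.
Total exposure: 7 + 1 + 3 + 4 + 6 + 4 + 5 + 4 + 4 = 38 days.
After the second batch: Gamma(108 + 213, 14 + 38) = Gamma(321, 52).
Posterior mean = α'/β' = 321/52.

321/52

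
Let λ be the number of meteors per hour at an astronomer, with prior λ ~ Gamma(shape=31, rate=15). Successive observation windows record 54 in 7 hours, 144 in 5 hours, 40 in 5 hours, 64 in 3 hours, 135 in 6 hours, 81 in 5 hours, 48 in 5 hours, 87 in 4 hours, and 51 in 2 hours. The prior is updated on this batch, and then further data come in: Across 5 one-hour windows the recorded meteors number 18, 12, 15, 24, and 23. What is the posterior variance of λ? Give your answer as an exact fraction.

827/3844

Total count: 54 + 144 + 40 + 64 + 135 + 81 + 48 + 87 + 51 = 704.
Total exposure: 7 + 5 + 5 + 3 + 6 + 5 + 5 + 4 + 2 = 42 hours.
After the first batch: Gamma(31 + 704, 15 + 42) = Gamma(735, 57).
Total count: 18 + 12 + 15 + 24 + 23 = 92.
Total exposure: 5 hours.
After the second batch: Gamma(735 + 92, 57 + 5) = Gamma(827, 62).
Posterior variance = α'/β'² = 827/3844.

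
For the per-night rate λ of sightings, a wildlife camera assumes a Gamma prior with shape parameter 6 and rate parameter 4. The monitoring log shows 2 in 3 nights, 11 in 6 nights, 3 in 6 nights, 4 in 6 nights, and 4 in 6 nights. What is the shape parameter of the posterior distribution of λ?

Total count: 2 + 11 + 3 + 4 + 4 = 24.
Total exposure: 3 + 6 + 6 + 6 + 6 = 27 nights.
The Gamma prior is conjugate for the Poisson rate, so λ | data ~ Gamma(6+24, 4+27) = Gamma(30, 31).

30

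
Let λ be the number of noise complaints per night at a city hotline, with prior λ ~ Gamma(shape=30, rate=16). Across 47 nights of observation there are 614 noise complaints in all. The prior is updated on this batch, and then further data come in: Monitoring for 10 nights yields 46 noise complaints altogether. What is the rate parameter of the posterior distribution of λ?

73

Total count 614 over total exposure 47 nights.
After the first batch: Gamma(30 + 614, 16 + 47) = Gamma(644, 63).
Total count 46 over total exposure 10 nights.
After the second batch: Gamma(644 + 46, 63 + 10) = Gamma(690, 73).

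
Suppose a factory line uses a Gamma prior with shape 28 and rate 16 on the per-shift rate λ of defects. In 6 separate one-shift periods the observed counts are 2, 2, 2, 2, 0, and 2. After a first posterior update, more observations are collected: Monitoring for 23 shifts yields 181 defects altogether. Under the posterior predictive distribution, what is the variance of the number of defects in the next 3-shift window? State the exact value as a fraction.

1168/75

Total count: 2 + 2 + 2 + 2 + 0 + 2 = 10.
Total exposure: 6 shifts.
After the first batch: Gamma(28 + 10, 16 + 6) = Gamma(38, 22).
Total count 181 over total exposure 23 shifts.
After the second batch: Gamma(38 + 181, 22 + 23) = Gamma(219, 45).
The posterior predictive for a window of length T is Negative Binomial with variance T·α'·(β'+T)/β'² = 3·219·48/2025 = 1168/75.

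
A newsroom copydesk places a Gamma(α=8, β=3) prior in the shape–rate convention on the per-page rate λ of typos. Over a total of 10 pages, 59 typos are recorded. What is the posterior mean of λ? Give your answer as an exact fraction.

Total count 59 over total exposure 10 pages.
The Gamma prior is conjugate for the Poisson rate, so λ | data ~ Gamma(8+59, 3+10) = Gamma(67, 13).
Posterior mean = α'/β' = 67/13.

67/13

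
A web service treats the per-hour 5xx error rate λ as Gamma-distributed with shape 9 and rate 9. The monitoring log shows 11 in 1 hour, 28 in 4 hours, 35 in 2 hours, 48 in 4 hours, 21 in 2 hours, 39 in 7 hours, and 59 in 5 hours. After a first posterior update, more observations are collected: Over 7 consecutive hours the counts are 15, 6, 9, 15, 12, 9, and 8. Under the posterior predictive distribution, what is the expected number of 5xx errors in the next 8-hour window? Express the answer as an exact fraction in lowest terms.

Total count: 11 + 28 + 35 + 48 + 21 + 39 + 59 = 241.
Total exposure: 1 + 4 + 2 + 4 + 2 + 7 + 5 = 25 hours.
After the first batch: Gamma(9 + 241, 9 + 25) = Gamma(250, 34).
Total count: 15 + 6 + 9 + 15 + 12 + 9 + 8 = 74.
Total exposure: 7 hours.
After the second batch: Gamma(250 + 74, 34 + 7) = Gamma(324, 41).
Predictive mean over an 8-hour window = T·E[λ|data] = 8·324/41 = 2592/41.

2592/41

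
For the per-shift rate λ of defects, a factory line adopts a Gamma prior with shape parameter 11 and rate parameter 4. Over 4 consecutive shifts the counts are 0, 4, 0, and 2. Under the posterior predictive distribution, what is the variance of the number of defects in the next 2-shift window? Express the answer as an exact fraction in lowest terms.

Total count: 0 + 4 + 0 + 2 = 6.
Total exposure: 4 shifts.
By Gamma–Poisson conjugacy, the posterior is Gamma(α + Σx, β + Σt) = Gamma(11 + 6, 4 + 4) = Gamma(17, 8).
The posterior predictive for a window of length T is Negative Binomial with variance T·α'·(β'+T)/β'² = 2·17·10/64 = 85/16.

85/16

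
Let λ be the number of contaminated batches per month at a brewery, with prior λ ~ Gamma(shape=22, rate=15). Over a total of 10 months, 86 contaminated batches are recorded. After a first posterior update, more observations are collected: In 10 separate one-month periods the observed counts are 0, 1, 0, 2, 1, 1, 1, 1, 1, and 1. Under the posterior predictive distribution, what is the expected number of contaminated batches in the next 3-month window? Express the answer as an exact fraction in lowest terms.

Total count 86 over total exposure 10 months.
After the first batch: Gamma(22 + 86, 15 + 10) = Gamma(108, 25).
Total count: 0 + 1 + 0 + 2 + 1 + 1 + 1 + 1 + 1 + 1 = 9.
Total exposure: 10 months.
After the second batch: Gamma(108 + 9, 25 + 10) = Gamma(117, 35).
Predictive mean over a 3-month window = T·E[λ|data] = 3·117/35 = 351/35.

351/35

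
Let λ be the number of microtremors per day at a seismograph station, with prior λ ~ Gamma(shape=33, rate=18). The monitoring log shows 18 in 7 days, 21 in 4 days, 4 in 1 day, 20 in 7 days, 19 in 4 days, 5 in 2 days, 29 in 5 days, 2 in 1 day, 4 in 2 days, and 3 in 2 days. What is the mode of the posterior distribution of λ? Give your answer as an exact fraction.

157/53

Total count: 18 + 21 + 4 + 20 + 19 + 5 + 29 + 2 + 4 + 3 = 125.
Total exposure: 7 + 4 + 1 + 7 + 4 + 2 + 5 + 1 + 2 + 2 = 35 days.
Conjugate update: add total count to the shape and total exposure to the rate, giving Gamma(158, 53).
Posterior mode = (α'−1)/β' = 157/53.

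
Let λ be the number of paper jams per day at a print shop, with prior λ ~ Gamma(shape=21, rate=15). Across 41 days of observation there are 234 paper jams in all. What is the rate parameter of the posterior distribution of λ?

Total count 234 over total exposure 41 days.
Posterior: α' = 21 + 234 = 255, β' = 15 + 41 = 56.

56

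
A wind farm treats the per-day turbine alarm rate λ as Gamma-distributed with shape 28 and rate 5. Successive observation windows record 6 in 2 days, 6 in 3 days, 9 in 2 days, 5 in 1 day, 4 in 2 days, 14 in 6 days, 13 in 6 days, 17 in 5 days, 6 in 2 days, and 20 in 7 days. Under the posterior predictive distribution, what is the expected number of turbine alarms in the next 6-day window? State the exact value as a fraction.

768/41

Total count: 6 + 6 + 9 + 5 + 4 + 14 + 13 + 17 + 6 + 20 = 100.
Total exposure: 2 + 3 + 2 + 1 + 2 + 6 + 6 + 5 + 2 + 7 = 36 days.
By Gamma–Poisson conjugacy, the posterior is Gamma(α + Σx, β + Σt) = Gamma(28 + 100, 5 + 36) = Gamma(128, 41).
Predictive mean over a 6-day window = T·E[λ|data] = 6·128/41 = 768/41.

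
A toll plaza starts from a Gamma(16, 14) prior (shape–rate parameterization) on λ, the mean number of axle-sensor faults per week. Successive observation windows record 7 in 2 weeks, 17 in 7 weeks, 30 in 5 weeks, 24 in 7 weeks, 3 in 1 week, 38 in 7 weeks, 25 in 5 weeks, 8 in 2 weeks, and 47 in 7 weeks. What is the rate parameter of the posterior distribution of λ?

Total count: 7 + 17 + 30 + 24 + 3 + 38 + 25 + 8 + 47 = 199.
Total exposure: 2 + 7 + 5 + 7 + 1 + 7 + 5 + 2 + 7 = 43 weeks.
Conjugate update: add total count to the shape and total exposure to the rate, giving Gamma(215, 57).

57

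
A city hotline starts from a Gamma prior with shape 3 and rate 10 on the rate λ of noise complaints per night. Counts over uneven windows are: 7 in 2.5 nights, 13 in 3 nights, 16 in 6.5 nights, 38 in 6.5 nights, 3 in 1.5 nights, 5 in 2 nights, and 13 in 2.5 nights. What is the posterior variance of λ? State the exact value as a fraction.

392/4761

Total count: 7 + 13 + 16 + 38 + 3 + 5 + 13 = 95.
Total exposure: 2.5 + 3 + 6.5 + 6.5 + 1.5 + 2 + 2.5 = 24.5 nights.
Gamma(α, β) with Poisson data over total exposure Σt gives posterior Gamma(α+Σx, β+Σt) = Gamma(98, 69/2).
Posterior variance = α'/β'² = 98/(4761/4) = 392/4761.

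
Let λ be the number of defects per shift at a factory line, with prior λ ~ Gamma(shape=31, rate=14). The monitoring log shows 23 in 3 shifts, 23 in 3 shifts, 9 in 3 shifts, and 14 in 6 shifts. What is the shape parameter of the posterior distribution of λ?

100

Total count: 23 + 23 + 9 + 14 = 69.
Total exposure: 3 + 3 + 3 + 6 = 15 shifts.
Conjugate update: add total count to the shape and total exposure to the rate, giving Gamma(100, 29).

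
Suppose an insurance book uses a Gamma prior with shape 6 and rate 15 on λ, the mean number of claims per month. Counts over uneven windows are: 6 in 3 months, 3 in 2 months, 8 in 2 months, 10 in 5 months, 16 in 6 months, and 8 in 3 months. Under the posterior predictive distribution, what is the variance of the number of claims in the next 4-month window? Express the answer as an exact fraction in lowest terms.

Total count: 6 + 3 + 8 + 10 + 16 + 8 = 51.
Total exposure: 3 + 2 + 2 + 5 + 6 + 3 = 21 months.
Conjugate update: add total count to the shape and total exposure to the rate, giving Gamma(57, 36).
The posterior predictive for a window of length T is Negative Binomial with variance T·α'·(β'+T)/β'² = 4·57·40/1296 = 190/27.

190/27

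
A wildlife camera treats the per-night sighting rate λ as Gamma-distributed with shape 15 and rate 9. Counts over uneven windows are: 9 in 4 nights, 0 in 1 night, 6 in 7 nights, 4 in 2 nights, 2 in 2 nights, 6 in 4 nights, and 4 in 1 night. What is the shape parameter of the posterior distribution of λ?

46

Total count: 9 + 0 + 6 + 4 + 2 + 6 + 4 = 31.
Total exposure: 4 + 1 + 7 + 2 + 2 + 4 + 1 = 21 nights.
The Gamma prior is conjugate for the Poisson rate, so λ | data ~ Gamma(15+31, 9+21) = Gamma(46, 30).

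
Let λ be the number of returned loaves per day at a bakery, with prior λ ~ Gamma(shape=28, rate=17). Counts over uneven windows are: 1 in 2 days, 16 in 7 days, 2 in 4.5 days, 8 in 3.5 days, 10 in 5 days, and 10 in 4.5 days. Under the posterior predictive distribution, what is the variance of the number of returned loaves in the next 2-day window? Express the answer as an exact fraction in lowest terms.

Total count: 1 + 16 + 2 + 8 + 10 + 10 = 47.
Total exposure: 2 + 7 + 4.5 + 3.5 + 5 + 4.5 = 26.5 days.
Gamma(α, β) with Poisson data over total exposure Σt gives posterior Gamma(α+Σx, β+Σt) = Gamma(75, 87/2).
The posterior predictive for a window of length T is Negative Binomial with variance T·α'·(β'+T)/β'² = 2·75·(91/2)/(7569/4) = 9100/2523.

9100/2523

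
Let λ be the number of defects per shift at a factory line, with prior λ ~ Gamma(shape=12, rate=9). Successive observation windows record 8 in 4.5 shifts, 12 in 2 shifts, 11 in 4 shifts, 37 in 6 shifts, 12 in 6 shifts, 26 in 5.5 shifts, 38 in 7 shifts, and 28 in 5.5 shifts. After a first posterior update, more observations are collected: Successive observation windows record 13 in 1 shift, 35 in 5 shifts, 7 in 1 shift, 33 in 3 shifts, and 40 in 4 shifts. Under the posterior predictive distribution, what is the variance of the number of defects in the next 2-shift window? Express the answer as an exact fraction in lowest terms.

Total count: 8 + 12 + 11 + 37 + 12 + 26 + 38 + 28 = 172.
Total exposure: 4.5 + 2 + 4 + 6 + 6 + 5.5 + 7 + 5.5 = 40.5 shifts.
After the first batch: Gamma(12 + 172, 9 + 40.5) = Gamma(184, 99/2).
Total count: 13 + 35 + 7 + 33 + 40 = 128.
Total exposure: 1 + 5 + 1 + 3 + 4 = 14 shifts.
After the second batch: Gamma(184 + 128, 99/2 + 14) = Gamma(312, 127/2).
The posterior predictive for a window of length T is Negative Binomial with variance T·α'·(β'+T)/β'² = 2·312·(131/2)/(16129/4) = 163488/16129.

163488/16129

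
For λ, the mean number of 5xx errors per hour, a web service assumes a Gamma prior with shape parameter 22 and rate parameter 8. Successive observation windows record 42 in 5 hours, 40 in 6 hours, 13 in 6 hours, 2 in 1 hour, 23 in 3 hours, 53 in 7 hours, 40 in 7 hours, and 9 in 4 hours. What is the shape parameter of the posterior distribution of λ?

244

Total count: 42 + 40 + 13 + 2 + 23 + 53 + 40 + 9 = 222.
Total exposure: 5 + 6 + 6 + 1 + 3 + 7 + 7 + 4 = 39 hours.
Conjugate update: add total count to the shape and total exposure to the rate, giving Gamma(244, 47).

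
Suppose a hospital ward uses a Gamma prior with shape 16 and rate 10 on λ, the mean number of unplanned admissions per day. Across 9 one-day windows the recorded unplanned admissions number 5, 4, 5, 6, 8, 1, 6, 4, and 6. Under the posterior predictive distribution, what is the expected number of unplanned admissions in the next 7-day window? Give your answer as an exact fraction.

427/19

Total count: 5 + 4 + 5 + 6 + 8 + 1 + 6 + 4 + 6 = 45.
Total exposure: 9 days.
Gamma(α, β) with Poisson data over total exposure Σt gives posterior Gamma(α+Σx, β+Σt) = Gamma(61, 19).
Predictive mean over a 7-day window = T·E[λ|data] = 7·61/19 = 427/19.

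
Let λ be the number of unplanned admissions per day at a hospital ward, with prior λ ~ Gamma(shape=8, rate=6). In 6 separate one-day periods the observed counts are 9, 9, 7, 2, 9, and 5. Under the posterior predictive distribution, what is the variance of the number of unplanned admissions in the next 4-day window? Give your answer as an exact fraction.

196/9

Total count: 9 + 9 + 7 + 2 + 9 + 5 = 41.
Total exposure: 6 days.
By Gamma–Poisson conjugacy, the posterior is Gamma(α + Σx, β + Σt) = Gamma(8 + 41, 6 + 6) = Gamma(49, 12).
The posterior predictive for a window of length T is Negative Binomial with variance T·α'·(β'+T)/β'² = 4·49·16/144 = 196/9.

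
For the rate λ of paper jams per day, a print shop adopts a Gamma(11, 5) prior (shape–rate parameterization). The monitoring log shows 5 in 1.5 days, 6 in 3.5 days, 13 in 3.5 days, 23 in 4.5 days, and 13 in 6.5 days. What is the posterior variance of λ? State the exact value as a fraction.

284/2401

Total count: 5 + 6 + 13 + 23 + 13 = 60.
Total exposure: 1.5 + 3.5 + 3.5 + 4.5 + 6.5 = 19.5 days.
By Gamma–Poisson conjugacy, the posterior is Gamma(α + Σx, β + Σt) = Gamma(11 + 60, 5 + 19.5) = Gamma(71, 49/2).
Posterior variance = α'/β'² = 71/(2401/4) = 284/2401.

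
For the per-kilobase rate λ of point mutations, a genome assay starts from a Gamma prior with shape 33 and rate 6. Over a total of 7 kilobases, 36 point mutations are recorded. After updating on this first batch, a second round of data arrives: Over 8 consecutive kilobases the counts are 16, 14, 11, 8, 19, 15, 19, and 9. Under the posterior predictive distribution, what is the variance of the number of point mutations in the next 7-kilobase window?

Total count 36 over total exposure 7 kilobases.
After the first batch: Gamma(33 + 36, 6 + 7) = Gamma(69, 13).
Total count: 16 + 14 + 11 + 8 + 19 + 15 + 19 + 9 = 111.
Total exposure: 8 kilobases.
After the second batch: Gamma(69 + 111, 13 + 8) = Gamma(180, 21).
The posterior predictive for a window of length T is Negative Binomial with variance T·α'·(β'+T)/β'² = 7·180·28/441 = 80.

80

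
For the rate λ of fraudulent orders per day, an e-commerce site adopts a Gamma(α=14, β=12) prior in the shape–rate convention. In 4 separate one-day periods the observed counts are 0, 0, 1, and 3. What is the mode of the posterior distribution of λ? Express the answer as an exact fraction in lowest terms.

Total count: 0 + 0 + 1 + 3 = 4.
Total exposure: 4 days.
By Gamma–Poisson conjugacy, the posterior is Gamma(α + Σx, β + Σt) = Gamma(14 + 4, 12 + 4) = Gamma(18, 16).
Posterior mode = (α'−1)/β' = 17/16.

17/16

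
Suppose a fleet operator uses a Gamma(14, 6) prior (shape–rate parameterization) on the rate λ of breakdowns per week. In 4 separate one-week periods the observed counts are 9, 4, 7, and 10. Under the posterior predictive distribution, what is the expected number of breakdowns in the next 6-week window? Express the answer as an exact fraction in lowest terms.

Total count: 9 + 4 + 7 + 10 = 30.
Total exposure: 4 weeks.
The Gamma prior is conjugate for the Poisson rate, so λ | data ~ Gamma(14+30, 6+4) = Gamma(44, 10).
Predictive mean over a 6-week window = T·E[λ|data] = 6·44/10 = 132/5.

132/5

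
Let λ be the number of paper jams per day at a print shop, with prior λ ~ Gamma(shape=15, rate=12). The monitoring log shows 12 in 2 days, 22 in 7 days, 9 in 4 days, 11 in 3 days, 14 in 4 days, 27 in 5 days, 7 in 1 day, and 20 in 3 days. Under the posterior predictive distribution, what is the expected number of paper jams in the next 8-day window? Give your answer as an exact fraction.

Total count: 12 + 22 + 9 + 11 + 14 + 27 + 7 + 20 = 122.
Total exposure: 2 + 7 + 4 + 3 + 4 + 5 + 1 + 3 = 29 days.
Conjugate update: add total count to the shape and total exposure to the rate, giving Gamma(137, 41).
Predictive mean over an 8-day window = T·E[λ|data] = 8·137/41 = 1096/41.

1096/41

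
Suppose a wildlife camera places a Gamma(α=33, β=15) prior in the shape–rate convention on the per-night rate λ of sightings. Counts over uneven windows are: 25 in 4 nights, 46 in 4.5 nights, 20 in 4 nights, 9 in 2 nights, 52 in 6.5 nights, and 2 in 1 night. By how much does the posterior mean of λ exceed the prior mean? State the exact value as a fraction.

528/185

Total count: 25 + 46 + 20 + 9 + 52 + 2 = 154.
Total exposure: 4 + 4.5 + 4 + 2 + 6.5 + 1 = 22 nights.
By Gamma–Poisson conjugacy, the posterior is Gamma(α + Σx, β + Σt) = Gamma(33 + 154, 15 + 22) = Gamma(187, 37).
Posterior mean = 187/37 = 187/37; prior mean = 33/15 = 11/5. Difference = 187/37 − 11/5 = 528/185.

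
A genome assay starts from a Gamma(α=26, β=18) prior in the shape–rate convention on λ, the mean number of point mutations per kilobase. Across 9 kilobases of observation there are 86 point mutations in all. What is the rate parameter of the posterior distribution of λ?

27

Total count 86 over total exposure 9 kilobases.
Gamma(α, β) with Poisson data over total exposure Σt gives posterior Gamma(α+Σx, β+Σt) = Gamma(112, 27).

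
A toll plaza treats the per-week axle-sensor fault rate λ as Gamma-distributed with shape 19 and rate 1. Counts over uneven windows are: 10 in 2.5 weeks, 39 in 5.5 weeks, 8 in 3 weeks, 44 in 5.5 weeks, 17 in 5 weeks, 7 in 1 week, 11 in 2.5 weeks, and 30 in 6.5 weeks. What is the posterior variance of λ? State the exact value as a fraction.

Total count: 10 + 39 + 8 + 44 + 17 + 7 + 11 + 30 = 166.
Total exposure: 2.5 + 5.5 + 3 + 5.5 + 5 + 1 + 2.5 + 6.5 = 31.5 weeks.
By Gamma–Poisson conjugacy, the posterior is Gamma(α + Σx, β + Σt) = Gamma(19 + 166, 1 + 31.5) = Gamma(185, 65/2).
Posterior variance = α'/β'² = 185/(4225/4) = 148/845.

148/845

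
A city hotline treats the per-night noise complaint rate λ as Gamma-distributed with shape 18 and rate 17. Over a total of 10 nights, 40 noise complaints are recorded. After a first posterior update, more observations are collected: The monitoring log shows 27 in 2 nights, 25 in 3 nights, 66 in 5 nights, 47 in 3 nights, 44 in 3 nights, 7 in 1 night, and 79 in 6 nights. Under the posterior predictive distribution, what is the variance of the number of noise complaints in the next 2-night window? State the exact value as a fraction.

Total count 40 over total exposure 10 nights.
After the first batch: Gamma(18 + 40, 17 + 10) = Gamma(58, 27).
Total count: 27 + 25 + 66 + 47 + 44 + 7 + 79 = 295.
Total exposure: 2 + 3 + 5 + 3 + 3 + 1 + 6 = 23 nights.
After the second batch: Gamma(58 + 295, 27 + 23) = Gamma(353, 50).
The posterior predictive for a window of length T is Negative Binomial with variance T·α'·(β'+T)/β'² = 2·353·52/2500 = 9178/625.

9178/625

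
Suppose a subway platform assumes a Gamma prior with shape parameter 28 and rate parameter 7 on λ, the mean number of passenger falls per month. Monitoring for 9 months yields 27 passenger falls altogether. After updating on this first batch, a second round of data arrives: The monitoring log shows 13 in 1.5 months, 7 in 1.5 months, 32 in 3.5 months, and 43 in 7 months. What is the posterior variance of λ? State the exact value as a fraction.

Total count 27 over total exposure 9 months.
After the first batch: Gamma(28 + 27, 7 + 9) = Gamma(55, 16).
Total count: 13 + 7 + 32 + 43 = 95.
Total exposure: 1.5 + 1.5 + 3.5 + 7 = 13.5 months.
After the second batch: Gamma(55 + 95, 16 + 13.5) = Gamma(150, 59/2).
Posterior variance = α'/β'² = 150/(3481/4) = 600/3481.

600/3481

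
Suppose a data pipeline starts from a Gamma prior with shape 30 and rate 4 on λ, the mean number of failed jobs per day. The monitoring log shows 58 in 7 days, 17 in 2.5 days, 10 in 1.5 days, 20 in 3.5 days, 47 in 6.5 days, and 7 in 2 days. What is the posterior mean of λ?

7

Total count: 58 + 17 + 10 + 20 + 47 + 7 = 159.
Total exposure: 7 + 2.5 + 1.5 + 3.5 + 6.5 + 2 = 23 days.
Conjugate update: add total count to the shape and total exposure to the rate, giving Gamma(189, 27).
Posterior mean = α'/β' = 189/27 = 7.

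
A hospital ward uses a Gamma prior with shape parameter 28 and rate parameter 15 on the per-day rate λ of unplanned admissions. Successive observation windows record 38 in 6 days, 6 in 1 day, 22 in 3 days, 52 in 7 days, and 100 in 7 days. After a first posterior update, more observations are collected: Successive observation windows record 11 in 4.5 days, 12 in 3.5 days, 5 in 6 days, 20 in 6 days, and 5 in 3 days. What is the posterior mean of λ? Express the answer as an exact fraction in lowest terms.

Total count: 38 + 6 + 22 + 52 + 100 = 218.
Total exposure: 6 + 1 + 3 + 7 + 7 = 24 days.
After the first batch: Gamma(28 + 218, 15 + 24) = Gamma(246, 39).
Total count: 11 + 12 + 5 + 20 + 5 = 53.
Total exposure: 4.5 + 3.5 + 6 + 6 + 3 = 23 days.
After the second batch: Gamma(246 + 53, 39 + 23) = Gamma(299, 62).
Posterior mean = α'/β' = 299/62.

299/62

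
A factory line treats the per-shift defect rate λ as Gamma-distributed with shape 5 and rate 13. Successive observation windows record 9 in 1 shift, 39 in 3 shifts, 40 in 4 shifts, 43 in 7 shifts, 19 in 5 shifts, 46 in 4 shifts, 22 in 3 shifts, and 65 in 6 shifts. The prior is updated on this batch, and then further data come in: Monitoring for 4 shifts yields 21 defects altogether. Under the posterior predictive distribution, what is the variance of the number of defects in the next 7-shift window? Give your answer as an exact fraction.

123291/2500

Total count: 9 + 39 + 40 + 43 + 19 + 46 + 22 + 65 = 283.
Total exposure: 1 + 3 + 4 + 7 + 5 + 4 + 3 + 6 = 33 shifts.
After the first batch: Gamma(5 + 283, 13 + 33) = Gamma(288, 46).
Total count 21 over total exposure 4 shifts.
After the second batch: Gamma(288 + 21, 46 + 4) = Gamma(309, 50).
The posterior predictive for a window of length T is Negative Binomial with variance T·α'·(β'+T)/β'² = 7·309·57/2500 = 123291/2500.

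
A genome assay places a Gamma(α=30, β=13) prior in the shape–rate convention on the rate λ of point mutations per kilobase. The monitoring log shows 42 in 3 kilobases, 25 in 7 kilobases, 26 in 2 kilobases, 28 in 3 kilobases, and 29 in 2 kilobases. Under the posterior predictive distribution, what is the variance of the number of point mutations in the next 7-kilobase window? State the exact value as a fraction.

259/5

Total count: 42 + 25 + 26 + 28 + 29 = 150.
Total exposure: 3 + 7 + 2 + 3 + 2 = 17 kilobases.
The Gamma prior is conjugate for the Poisson rate, so λ | data ~ Gamma(30+150, 13+17) = Gamma(180, 30).
The posterior predictive for a window of length T is Negative Binomial with variance T·α'·(β'+T)/β'² = 7·180·37/900 = 259/5.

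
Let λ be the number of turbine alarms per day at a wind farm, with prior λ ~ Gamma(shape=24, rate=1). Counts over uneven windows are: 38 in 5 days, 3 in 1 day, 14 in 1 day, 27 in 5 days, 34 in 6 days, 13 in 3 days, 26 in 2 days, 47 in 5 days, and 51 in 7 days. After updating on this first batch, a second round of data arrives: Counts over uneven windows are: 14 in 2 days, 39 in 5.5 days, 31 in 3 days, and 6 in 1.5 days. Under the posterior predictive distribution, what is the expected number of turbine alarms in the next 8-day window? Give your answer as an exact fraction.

367/6

Total count: 38 + 3 + 14 + 27 + 34 + 13 + 26 + 47 + 51 = 253.
Total exposure: 5 + 1 + 1 + 5 + 6 + 3 + 2 + 5 + 7 = 35 days.
After the first batch: Gamma(24 + 253, 1 + 35) = Gamma(277, 36).
Total count: 14 + 39 + 31 + 6 = 90.
Total exposure: 2 + 5.5 + 3 + 1.5 = 12 days.
After the second batch: Gamma(277 + 90, 36 + 12) = Gamma(367, 48).
Predictive mean over an 8-day window = T·E[λ|data] = 8·367/48 = 367/6.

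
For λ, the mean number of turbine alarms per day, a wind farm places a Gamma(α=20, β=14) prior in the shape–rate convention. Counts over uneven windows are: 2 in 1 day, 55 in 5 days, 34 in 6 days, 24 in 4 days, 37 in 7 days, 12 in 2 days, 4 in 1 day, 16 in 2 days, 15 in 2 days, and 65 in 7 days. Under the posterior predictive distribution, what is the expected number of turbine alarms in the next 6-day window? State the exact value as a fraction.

Total count: 2 + 55 + 34 + 24 + 37 + 12 + 4 + 16 + 15 + 65 = 264.
Total exposure: 1 + 5 + 6 + 4 + 7 + 2 + 1 + 2 + 2 + 7 = 37 days.
By Gamma–Poisson conjugacy, the posterior is Gamma(α + Σx, β + Σt) = Gamma(20 + 264, 14 + 37) = Gamma(284, 51).
Predictive mean over a 6-day window = T·E[λ|data] = 6·284/51 = 568/17.

568/17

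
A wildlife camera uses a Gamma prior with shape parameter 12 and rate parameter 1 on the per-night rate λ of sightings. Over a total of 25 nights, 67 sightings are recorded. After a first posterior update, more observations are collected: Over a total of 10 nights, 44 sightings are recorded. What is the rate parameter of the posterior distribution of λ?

36

Total count 67 over total exposure 25 nights.
After the first batch: Gamma(12 + 67, 1 + 25) = Gamma(79, 26).
Total count 44 over total exposure 10 nights.
After the second batch: Gamma(79 + 44, 26 + 10) = Gamma(123, 36).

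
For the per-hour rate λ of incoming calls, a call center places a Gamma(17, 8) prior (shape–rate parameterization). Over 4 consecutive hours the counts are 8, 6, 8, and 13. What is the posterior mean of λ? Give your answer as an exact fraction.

Total count: 8 + 6 + 8 + 13 = 35.
Total exposure: 4 hours.
Posterior: α' = 17 + 35 = 52, β' = 8 + 4 = 12.
Posterior mean = α'/β' = 52/12 = 13/3.

13/3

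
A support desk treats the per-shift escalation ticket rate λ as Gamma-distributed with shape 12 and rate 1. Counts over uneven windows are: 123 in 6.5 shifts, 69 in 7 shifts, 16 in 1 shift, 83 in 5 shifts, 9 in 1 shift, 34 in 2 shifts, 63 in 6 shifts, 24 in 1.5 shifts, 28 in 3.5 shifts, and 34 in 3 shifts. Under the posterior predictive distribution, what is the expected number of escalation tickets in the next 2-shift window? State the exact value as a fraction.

132/5

Total count: 123 + 69 + 16 + 83 + 9 + 34 + 63 + 24 + 28 + 34 = 483.
Total exposure: 6.5 + 7 + 1 + 5 + 1 + 2 + 6 + 1.5 + 3.5 + 3 = 36.5 shifts.
Posterior: α' = 12 + 483 = 495, β' = 1 + 36.5 = 75/2.
Predictive mean over a 2-shift window = T·E[λ|data] = 2·495/(75/2) = 132/5.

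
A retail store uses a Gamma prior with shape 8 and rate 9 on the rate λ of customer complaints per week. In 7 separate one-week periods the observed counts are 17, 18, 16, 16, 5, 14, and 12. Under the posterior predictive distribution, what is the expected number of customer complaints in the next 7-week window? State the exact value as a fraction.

371/8

Total count: 17 + 18 + 16 + 16 + 5 + 14 + 12 = 98.
Total exposure: 7 weeks.
Posterior: α' = 8 + 98 = 106, β' = 9 + 7 = 16.
Predictive mean over a 7-week window = T·E[λ|data] = 7·106/16 = 371/8.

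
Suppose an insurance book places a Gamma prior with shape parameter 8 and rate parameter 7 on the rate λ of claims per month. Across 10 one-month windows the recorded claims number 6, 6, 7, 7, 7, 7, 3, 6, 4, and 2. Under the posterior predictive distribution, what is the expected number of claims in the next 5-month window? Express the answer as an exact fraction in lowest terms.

Total count: 6 + 6 + 7 + 7 + 7 + 7 + 3 + 6 + 4 + 2 = 55.
Total exposure: 10 months.
Conjugate update: add total count to the shape and total exposure to the rate, giving Gamma(63, 17).
Predictive mean over a 5-month window = T·E[λ|data] = 5·63/17 = 315/17.

315/17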